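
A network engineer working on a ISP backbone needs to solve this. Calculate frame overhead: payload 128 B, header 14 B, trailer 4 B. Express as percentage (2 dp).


Given: payload = 128 B, header = 14 B, trailer = 4 B
Overhead bytes = header + trailer = 14 + 4 = 18
Total frame = payload + overhead = 128 + 18 = 146
Overhead % = 18 / 146 * 100 = 12.3288% -> 12.33% (2 dp)

12.33


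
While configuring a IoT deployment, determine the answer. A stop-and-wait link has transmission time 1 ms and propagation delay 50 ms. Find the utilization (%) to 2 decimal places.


Given: Ttrans = 1 ms, Tprop = 50 ms
RTT = 2 * Tprop = 2 * 50 = 100 ms
U = Ttrans / (Ttrans + RTT)
U = 1 / (1 + 100)
U = 1 / 101 = 0.009901
U% = 0.99%

0.99


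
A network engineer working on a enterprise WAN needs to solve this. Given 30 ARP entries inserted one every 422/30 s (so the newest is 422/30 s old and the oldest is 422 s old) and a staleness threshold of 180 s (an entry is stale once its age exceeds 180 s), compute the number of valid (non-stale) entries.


Ages are k * 422/30 s for k = 1..30 (spacing = 14.0667 s).
Entry k is valid iff k * 422/30 <= 180 iff k <= 30 * 180 / 422 = 12.7962
n_valid = floor(12.7962) = 12
(n_stale = 30 - 12 = 18)

12


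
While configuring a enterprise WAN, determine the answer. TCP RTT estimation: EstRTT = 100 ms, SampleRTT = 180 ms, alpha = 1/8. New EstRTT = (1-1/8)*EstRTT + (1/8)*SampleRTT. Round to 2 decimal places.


Given: EstRTT = 100 ms, SampleRTT = 180 ms, alpha = 1/8
New EstRTT = (1 - alpha) * EstRTT + alpha * SampleRTT
(7/8) * 100 = 87.5
(1/8) * 180 = 22.5
New EstRTT = 87.5 + 22.5 = 110 ms -> 110.00 ms (2 dp)

110.00


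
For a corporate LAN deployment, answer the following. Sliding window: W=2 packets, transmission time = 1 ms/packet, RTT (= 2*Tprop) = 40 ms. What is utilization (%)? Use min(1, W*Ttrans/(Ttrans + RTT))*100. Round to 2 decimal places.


Given: W = 2, Ttrans = 1 ms, RTT = 40 ms (= 2 * Tprop, Tprop = 20 ms)
Cycle time = Ttrans + RTT = 1 + 40 = 41 ms (first packet sent until its ACK returns)
W * Ttrans = 2 * 1 = 2 ms of sending per cycle
W * Ttrans / (Ttrans + RTT) = 2 / 41 = 0.048780
U = min(1, 0.048780) = 0.048780
U% = 4.88%

4.88


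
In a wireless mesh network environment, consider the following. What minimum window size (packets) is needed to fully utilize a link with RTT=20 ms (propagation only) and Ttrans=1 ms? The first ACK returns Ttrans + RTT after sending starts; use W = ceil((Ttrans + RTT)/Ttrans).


Given: Ttrans = 1 ms, RTT = 20 ms (= 2 * Tprop, Tprop = 10 ms)
Time until first ACK returns = Ttrans + RTT = 1 + 20 = 21 ms
Need W * Ttrans >= Ttrans + RTT  ->  W >= (Ttrans + RTT) / Ttrans
(Ttrans + RTT) / Ttrans = 21 / 1 = 21
W_min = ceil(21) = 21

21


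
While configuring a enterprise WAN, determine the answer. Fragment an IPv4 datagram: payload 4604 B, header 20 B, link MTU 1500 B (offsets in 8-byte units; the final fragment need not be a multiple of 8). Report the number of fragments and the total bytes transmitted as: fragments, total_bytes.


Max data per non-final fragment = floor((MTU - header)/8)*8 = floor((1500 - 20)/8)*8 = floor(1480/8)*8 = 1480 B
Final fragment needs no 8-byte alignment: it can carry up to MTU - header = 1480 B
Non-final fragments needed = ceil((payload - 1480) / 1480) = ceil(3124/1480) = ceil(2.1108) = 3
Number of fragments = 3 + 1 = 4
Fragment sizes (data): 3 * 1480 B + 164 B (last, 164 <= 1480 OK)
Total bytes sent = payload + n_frags * header = 4604 + 4*20 = 4604 + 80 = 4684 B

4, 4684


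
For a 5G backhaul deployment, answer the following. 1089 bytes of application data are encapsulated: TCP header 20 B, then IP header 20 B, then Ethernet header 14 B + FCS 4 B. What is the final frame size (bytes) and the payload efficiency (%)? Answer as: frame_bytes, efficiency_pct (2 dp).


TCP segment = 1089 + 20 = 1109 B
IP packet = 1109 + 20 = 1129 B
Ethernet frame = 1129 + 14 + 4 = 1147 B
Efficiency = app / frame = 1089 / 1147 = 0.949433 = 94.9433% -> 94.94% (2 dp)

1147, 94.94


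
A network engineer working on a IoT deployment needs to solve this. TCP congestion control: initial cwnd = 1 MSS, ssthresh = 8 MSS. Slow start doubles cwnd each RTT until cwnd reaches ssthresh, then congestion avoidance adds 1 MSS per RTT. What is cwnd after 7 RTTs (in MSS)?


RTT 0: cwnd = 1 MSS (initial)
RTT 1: cwnd = 2 MSS (slow start, doubled)
RTT 2: cwnd = 4 MSS (slow start, doubled)
RTT 3: cwnd = 8 MSS (slow start, doubled)
RTT 4: cwnd = 9 MSS (congestion avoidance, +1)
RTT 5: cwnd = 10 MSS (congestion avoidance, +1)
RTT 6: cwnd = 11 MSS (congestion avoidance, +1)
RTT 7: cwnd = 12 MSS (congestion avoidance, +1)

12


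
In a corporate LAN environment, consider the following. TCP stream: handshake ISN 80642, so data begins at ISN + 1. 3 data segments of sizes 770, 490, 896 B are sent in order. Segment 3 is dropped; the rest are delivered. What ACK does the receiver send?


SYN uses sequence number 80642; first data byte = ISN + 1 = 80643.
Segment 1: SEQ = 80643, len = 770 B, covers [80643, 81412]
Segment 2: SEQ = 81413, len = 490 B, covers [81413, 81902]
Segment 3: SEQ = 81903, len = 896 B, covers [81903, 82798] [LOST]
In-order data received: bytes [80643, 81902] (segments 1..2).
Segment 3 missing -> gap begins at byte 81903.
Cumulative ACK = next expected in-order byte = 80643 + 770 + 490 = 81903

81903


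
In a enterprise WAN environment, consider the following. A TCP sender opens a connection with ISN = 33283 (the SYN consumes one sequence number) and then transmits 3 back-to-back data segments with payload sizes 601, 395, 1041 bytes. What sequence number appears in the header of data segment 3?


The SYN occupies sequence number ISN = 33283, so the first data byte is ISN + 1 = 33284.
SEQ of data segment i = (ISN + 1) + sum of payload sizes of segments 1..i-1.
Segment 1: SEQ = 33284, payload = 601 bytes
Segment 2: SEQ = 33885, payload = 395 bytes
Segment 3: SEQ = 34280, payload = 1041 bytes
SEQ of segment 3 = 33284 + 601 + 395 = 34280

34280


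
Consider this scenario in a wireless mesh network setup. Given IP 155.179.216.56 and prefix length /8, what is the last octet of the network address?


Given: IP = 155.179.216.56, prefix = /8
Subnet mask = 255.0.0.0
Last octet of IP: 56
Last octet of mask: 0
Network last octet = 56 AND 0 = 0

0


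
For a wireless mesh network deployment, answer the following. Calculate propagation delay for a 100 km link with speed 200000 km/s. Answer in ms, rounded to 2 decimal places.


Given: distance = 100 km, speed = 200000 km/s
Delay = distance / speed = 100 / 200000 seconds
Delay in ms = 100 * 1000 / 200000
Delay = 0.5000 ms
Rounded to 2 dp = 0.50 ms

0.50


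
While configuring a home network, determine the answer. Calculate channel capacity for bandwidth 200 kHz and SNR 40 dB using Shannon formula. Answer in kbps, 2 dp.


Given: B = 200 kHz, SNR = 40 dB
SNR linear = 10^(40/10) = 10000
1 + SNR = 10001
log2(10001) = 13.2878566418
C = 200 * 1000 * 13.2878566418 = 2657571.3284 bps
C = 2657.571328 kbps -> 2657.57 kbps (2 dp)

2657.57


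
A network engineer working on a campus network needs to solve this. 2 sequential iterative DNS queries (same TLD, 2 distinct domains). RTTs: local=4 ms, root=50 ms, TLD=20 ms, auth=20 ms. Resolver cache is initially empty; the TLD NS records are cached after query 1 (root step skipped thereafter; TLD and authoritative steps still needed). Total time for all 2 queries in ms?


Lookup 1 (cold cache): local + root + TLD + auth = 4 + 50 + 20 + 20 = 94 ms
Lookups 2..2 (TLD NS cached -> skip root; new domain -> still ask TLD and auth): local + TLD + auth = 4 + 20 + 20 = 44 ms each
Remaining 1 lookups: 1 * 44 = 44 ms
Total = 94 + 44 = 138 ms

138


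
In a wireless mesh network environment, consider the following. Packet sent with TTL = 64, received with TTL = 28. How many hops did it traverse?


Given: initial TTL = 64, received TTL = 28
Hops = initial TTL - received TTL
Hops = 64 - 28 = 36

36


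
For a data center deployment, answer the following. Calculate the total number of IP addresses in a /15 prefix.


Given: CIDR prefix /15
Host bits = 32 - 15 = 17
Total addresses = 2^17 = 131072

131072


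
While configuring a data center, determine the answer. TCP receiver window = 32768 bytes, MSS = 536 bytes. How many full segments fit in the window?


Given: RWND = 32768 bytes, MSS = 536 bytes
Full segments = floor(RWND / MSS)
Full segments = floor(32768 / 536)
Full segments = floor(61.1343) = 61

61


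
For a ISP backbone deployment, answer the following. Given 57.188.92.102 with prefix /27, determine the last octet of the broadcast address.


Given: IP = 57.188.92.102, prefix = /27
Host bits = 32 - 27 = 5
Network last octet = 102 AND mask = 96
Host part size = 2^5 - 1 = 31
Broadcast last octet = 96 OR 31 = 127

127


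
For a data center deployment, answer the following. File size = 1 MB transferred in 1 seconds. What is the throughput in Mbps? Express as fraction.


Given: file = 1 MB, time = 1 s
File in Mb = 1 * 8 = 8 Mb
Throughput = 8 / 1 Mbps
Throughput = 8 Mbps

8


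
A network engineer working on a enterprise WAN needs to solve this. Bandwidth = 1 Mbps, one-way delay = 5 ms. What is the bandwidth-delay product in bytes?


Given: bandwidth = 1 Mbps, delay = 5 ms
BDP in bits = 1 * 10^6 * 5 / 1000
BDP in bits = 5000
BDP in bytes = 5000 / 8 = 625

625


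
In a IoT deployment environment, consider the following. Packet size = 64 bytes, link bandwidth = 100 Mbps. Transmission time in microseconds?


Given: packet = 64 bytes, bandwidth = 100 Mbps
Packet in bits = 64 * 8 = 512 bits
Bandwidth = 100 * 10^6 = 100000000 bps
Time = 512 / 100000000 seconds
Time in us = 512 * 10^6 / 100000000 = 5.12

5.12


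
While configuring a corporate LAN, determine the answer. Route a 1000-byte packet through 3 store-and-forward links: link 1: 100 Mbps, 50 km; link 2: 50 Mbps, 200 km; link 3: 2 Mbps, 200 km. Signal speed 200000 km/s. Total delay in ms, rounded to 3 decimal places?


Packet = 1000 bytes = 8000 bits. Store-and-forward: sum (t_trans + t_prop) per link.
Link 1: t_trans = 8000/(100*10^6) s = 0.0800 ms; t_prop = 50/200000 s = 0.2500 ms; subtotal = 0.3300 ms
Link 2: t_trans = 8000/(50*10^6) s = 0.1600 ms; t_prop = 200/200000 s = 1.0000 ms; subtotal = 1.1600 ms
Link 3: t_trans = 8000/(2*10^6) s = 4.0000 ms; t_prop = 200/200000 s = 1.0000 ms; subtotal = 5.0000 ms
End-to-end = 0.3300 + 1.1600 + 5.0000 = 6.4900 ms -> 6.490 ms (3 dp)

6.490


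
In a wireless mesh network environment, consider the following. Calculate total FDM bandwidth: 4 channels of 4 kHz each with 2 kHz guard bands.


Given: 4 channels, 4 kHz each, guard = 2 kHz
Channel bandwidth = 4 * 4 = 16 kHz
Guard bands = 3 gaps * 2 kHz = 6 kHz
Total = 16 + 6 = 22 kHz

22


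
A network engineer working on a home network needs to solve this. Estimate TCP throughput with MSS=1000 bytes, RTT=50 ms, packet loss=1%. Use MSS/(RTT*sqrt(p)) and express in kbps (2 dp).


Given: MSS = 1000 bytes, RTT = 50 ms, loss = 1%
RTT in seconds = 50 / 1000 = 0.05
Loss rate = 1% = 0.01
sqrt(loss) = sqrt(0.01) = 0.1
Throughput (bytes/s) = 1000 / (0.05 * 0.1) = 200000.0000
Throughput (kbps) = 200000.0000 * 8 / 1000 = 1600.000000 -> 1600.00 kbps (2 dp)

1600.00


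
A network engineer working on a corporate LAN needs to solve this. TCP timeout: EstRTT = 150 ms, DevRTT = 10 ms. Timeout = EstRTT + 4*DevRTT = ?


Given: EstRTT = 150 ms, DevRTT = 10 ms
Timeout = EstRTT + 4 * DevRTT
4 * DevRTT = 4 * 10 = 40
Timeout = 150 + 40 = 190 ms

190


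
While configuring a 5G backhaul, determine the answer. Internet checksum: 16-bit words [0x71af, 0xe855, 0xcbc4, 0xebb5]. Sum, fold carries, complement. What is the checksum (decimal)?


Given words: [0x71af, 0xe855, 0xcbc4, 0xebb5]
Step 1: Sum all words
Raw sum = 29103 + 59477 + 52164 + 60341 = 201085
Step 2: Fold carry: (4477 + 3) = 4480
One's complement = ~4480 & 0xFFFF = 61055

61055


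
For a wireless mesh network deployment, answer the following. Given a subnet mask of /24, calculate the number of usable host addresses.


Given: subnet mask /24
Host bits = 32 - 24 = 8
Total addresses = 2^8 = 256
Usable hosts = 256 - 2 (network + broadcast) = 254

254


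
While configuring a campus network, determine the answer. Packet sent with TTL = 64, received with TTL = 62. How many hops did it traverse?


Given: initial TTL = 64, received TTL = 62
Hops = initial TTL - received TTL
Hops = 64 - 62 = 2

2


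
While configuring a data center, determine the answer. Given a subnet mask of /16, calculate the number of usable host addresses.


Given: subnet mask /16
Host bits = 32 - 16 = 16
Total addresses = 2^16 = 65536
Usable hosts = 65536 - 2 (network + broadcast) = 65534

65534


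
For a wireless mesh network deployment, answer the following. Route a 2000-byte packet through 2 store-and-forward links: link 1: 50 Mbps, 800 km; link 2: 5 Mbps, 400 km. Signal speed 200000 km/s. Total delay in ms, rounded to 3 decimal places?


Packet = 2000 bytes = 16000 bits. Store-and-forward: sum (t_trans + t_prop) per link.
Link 1: t_trans = 16000/(50*10^6) s = 0.3200 ms; t_prop = 800/200000 s = 4.0000 ms; subtotal = 4.3200 ms
Link 2: t_trans = 16000/(5*10^6) s = 3.2000 ms; t_prop = 400/200000 s = 2.0000 ms; subtotal = 5.2000 ms
End-to-end = 4.3200 + 5.2000 = 9.5200 ms -> 9.520 ms (3 dp)

9.520


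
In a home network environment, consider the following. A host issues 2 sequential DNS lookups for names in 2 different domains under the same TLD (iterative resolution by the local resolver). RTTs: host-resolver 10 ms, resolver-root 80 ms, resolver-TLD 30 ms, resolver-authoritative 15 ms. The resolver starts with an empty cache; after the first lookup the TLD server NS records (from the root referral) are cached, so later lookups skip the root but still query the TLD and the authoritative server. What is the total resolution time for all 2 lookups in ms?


Lookup 1 (cold cache): local + root + TLD + auth = 10 + 80 + 30 + 15 = 135 ms
Lookups 2..2 (TLD NS cached -> skip root; new domain -> still ask TLD and auth): local + TLD + auth = 10 + 30 + 15 = 55 ms each
Remaining 1 lookups: 1 * 55 = 55 ms
Total = 135 + 55 = 190 ms

190


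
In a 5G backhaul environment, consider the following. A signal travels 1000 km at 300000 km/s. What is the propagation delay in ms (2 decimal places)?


Given: distance = 1000 km, speed = 300000 km/s
Delay = distance / speed = 1000 / 300000 seconds
Delay in ms = 1000 * 1000 / 300000
Delay = 3.3333 ms
Rounded to 2 dp = 3.33 ms

3.33


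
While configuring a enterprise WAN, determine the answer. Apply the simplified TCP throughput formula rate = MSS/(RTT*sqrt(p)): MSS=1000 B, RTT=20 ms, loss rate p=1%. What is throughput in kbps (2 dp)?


Given: MSS = 1000 bytes, RTT = 20 ms, loss = 1%
RTT in seconds = 20 / 1000 = 0.02
Loss rate = 1% = 0.01
sqrt(loss) = sqrt(0.01) = 0.1
Throughput (bytes/s) = 1000 / (0.02 * 0.1) = 500000.0000
Throughput (kbps) = 500000.0000 * 8 / 1000 = 4000.000000 -> 4000.00 kbps (2 dp)

4000.00


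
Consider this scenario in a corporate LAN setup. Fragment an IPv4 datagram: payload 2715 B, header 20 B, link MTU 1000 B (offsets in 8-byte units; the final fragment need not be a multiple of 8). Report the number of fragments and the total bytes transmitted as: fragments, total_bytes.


Max data per non-final fragment = floor((MTU - header)/8)*8 = floor((1000 - 20)/8)*8 = floor(980/8)*8 = 976 B
Final fragment needs no 8-byte alignment: it can carry up to MTU - header = 980 B
Non-final fragments needed = ceil((payload - 980) / 976) = ceil(1735/976) = ceil(1.7777) = 2
Number of fragments = 2 + 1 = 3
Fragment sizes (data): 2 * 976 B + 763 B (last, 763 <= 980 OK)
Total bytes sent = payload + n_frags * header = 2715 + 3*20 = 2715 + 60 = 2775 B

3, 2775


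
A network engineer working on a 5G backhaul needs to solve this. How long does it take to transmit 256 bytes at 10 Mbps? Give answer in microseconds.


Given: packet = 256 bytes, bandwidth = 10 Mbps
Packet in bits = 256 * 8 = 2048 bits
Bandwidth = 10 * 10^6 = 10000000 bps
Time = 2048 / 10000000 seconds
Time in us = 2048 * 10^6 / 10000000 = 204.8

204.8


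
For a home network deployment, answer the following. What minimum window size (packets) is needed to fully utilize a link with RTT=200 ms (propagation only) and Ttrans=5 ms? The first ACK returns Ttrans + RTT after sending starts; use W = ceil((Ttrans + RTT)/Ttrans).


Given: Ttrans = 5 ms, RTT = 200 ms (= 2 * Tprop, Tprop = 100 ms)
Time until first ACK returns = Ttrans + RTT = 5 + 200 = 205 ms
Need W * Ttrans >= Ttrans + RTT  ->  W >= (Ttrans + RTT) / Ttrans
(Ttrans + RTT) / Ttrans = 205 / 5 = 41
W_min = ceil(41) = 41

41


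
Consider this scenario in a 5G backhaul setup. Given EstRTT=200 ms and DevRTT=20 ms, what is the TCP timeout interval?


Given: EstRTT = 200 ms, DevRTT = 20 ms
Timeout = EstRTT + 4 * DevRTT
4 * DevRTT = 4 * 20 = 80
Timeout = 200 + 80 = 280 ms

280


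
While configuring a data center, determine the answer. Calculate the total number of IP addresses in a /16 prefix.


Given: CIDR prefix /16
Host bits = 32 - 16 = 16
Total addresses = 2^16 = 65536

65536


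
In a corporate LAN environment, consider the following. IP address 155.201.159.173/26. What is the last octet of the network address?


Given: IP = 155.201.159.173, prefix = /26
Subnet mask = 255.255.255.192
Last octet of IP: 173
Last octet of mask: 192
Network last octet = 173 AND 192 = 128

128


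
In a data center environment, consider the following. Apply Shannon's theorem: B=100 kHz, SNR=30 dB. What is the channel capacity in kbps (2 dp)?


Given: B = 100 kHz, SNR = 30 dB
SNR linear = 10^(30/10) = 1000
1 + SNR = 1001
log2(1001) = 9.9672262588
C = 100 * 1000 * 9.9672262588 = 996722.6259 bps
C = 996.722626 kbps -> 996.72 kbps (2 dp)

996.72


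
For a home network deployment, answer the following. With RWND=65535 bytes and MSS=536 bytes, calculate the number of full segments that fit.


Given: RWND = 65535 bytes, MSS = 536 bytes
Full segments = floor(RWND / MSS)
Full segments = floor(65535 / 536)
Full segments = floor(122.2668) = 122

122


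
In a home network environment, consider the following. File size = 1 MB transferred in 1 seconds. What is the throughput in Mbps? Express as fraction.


Given: file = 1 MB, time = 1 s
File in Mb = 1 * 8 = 8 Mb
Throughput = 8 / 1 Mbps
Throughput = 8 Mbps

8


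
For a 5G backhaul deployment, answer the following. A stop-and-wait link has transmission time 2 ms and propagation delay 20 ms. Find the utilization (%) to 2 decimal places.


Given: Ttrans = 2 ms, Tprop = 20 ms
RTT = 2 * Tprop = 2 * 20 = 40 ms
U = Ttrans / (Ttrans + RTT)
U = 2 / (2 + 40)
U = 2 / 42 = 0.047619
U% = 4.76%

4.76


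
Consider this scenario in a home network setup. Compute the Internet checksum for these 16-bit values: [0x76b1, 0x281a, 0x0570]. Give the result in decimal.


Given words: [0x76b1, 0x281a, 0x0570]
Step 1: Sum all words
Raw sum = 30385 + 10266 + 1392 = 42043
One's complement = ~42043 & 0xFFFF = 23492

23492


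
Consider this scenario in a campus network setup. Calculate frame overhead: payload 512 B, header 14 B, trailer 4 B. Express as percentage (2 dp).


Given: payload = 512 B, header = 14 B, trailer = 4 B
Overhead bytes = header + trailer = 14 + 4 = 18
Total frame = payload + overhead = 512 + 18 = 530
Overhead % = 18 / 530 * 100 = 3.3962% -> 3.40% (2 dp)

3.40


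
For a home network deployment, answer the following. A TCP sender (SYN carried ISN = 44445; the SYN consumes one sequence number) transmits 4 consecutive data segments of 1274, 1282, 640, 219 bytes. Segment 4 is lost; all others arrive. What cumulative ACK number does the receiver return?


SYN uses sequence number 44445; first data byte = ISN + 1 = 44446.
Segment 1: SEQ = 44446, len = 1274 B, covers [44446, 45719]
Segment 2: SEQ = 45720, len = 1282 B, covers [45720, 47001]
Segment 3: SEQ = 47002, len = 640 B, covers [47002, 47641]
Segment 4: SEQ = 47642, len = 219 B, covers [47642, 47860] [LOST]
In-order data received: bytes [44446, 47641] (segments 1..3).
Segment 4 missing -> gap begins at byte 47642.
Cumulative ACK = next expected in-order byte = 44446 + 1274 + 1282 + 640 = 47642

47642


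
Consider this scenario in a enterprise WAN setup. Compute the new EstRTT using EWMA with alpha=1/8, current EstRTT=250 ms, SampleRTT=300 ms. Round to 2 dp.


Given: EstRTT = 250 ms, SampleRTT = 300 ms, alpha = 1/8
New EstRTT = (1 - alpha) * EstRTT + alpha * SampleRTT
(7/8) * 250 = 218.75
(1/8) * 300 = 37.5
New EstRTT = 218.75 + 37.5 = 256.25 ms -> 256.25 ms (2 dp)

256.25


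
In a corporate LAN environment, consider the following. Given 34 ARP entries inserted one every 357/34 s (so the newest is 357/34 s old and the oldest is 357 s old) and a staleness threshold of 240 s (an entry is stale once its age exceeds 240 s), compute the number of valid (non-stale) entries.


Ages are k * 357/34 s for k = 1..34 (spacing = 10.5000 s).
Entry k is valid iff k * 357/34 <= 240 iff k <= 34 * 240 / 357 = 22.8571
n_valid = floor(22.8571) = 22
(n_stale = 34 - 22 = 12)

22


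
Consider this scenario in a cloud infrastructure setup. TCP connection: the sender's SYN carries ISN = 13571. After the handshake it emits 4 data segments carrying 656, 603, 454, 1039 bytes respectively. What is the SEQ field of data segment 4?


The SYN occupies sequence number ISN = 13571, so the first data byte is ISN + 1 = 13572.
SEQ of data segment i = (ISN + 1) + sum of payload sizes of segments 1..i-1.
Segment 1: SEQ = 13572, payload = 656 bytes
Segment 2: SEQ = 14228, payload = 603 bytes
Segment 3: SEQ = 14831, payload = 454 bytes
Segment 4: SEQ = 15285, payload = 1039 bytes
SEQ of segment 4 = 13572 + 656 + 603 + 454 = 15285

15285


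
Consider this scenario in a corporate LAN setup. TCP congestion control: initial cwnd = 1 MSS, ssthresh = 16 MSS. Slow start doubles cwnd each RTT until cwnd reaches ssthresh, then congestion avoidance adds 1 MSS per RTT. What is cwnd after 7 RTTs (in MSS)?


RTT 0: cwnd = 1 MSS (initial)
RTT 1: cwnd = 2 MSS (slow start, doubled)
RTT 2: cwnd = 4 MSS (slow start, doubled)
RTT 3: cwnd = 8 MSS (slow start, doubled)
RTT 4: cwnd = 16 MSS (slow start, doubled)
RTT 5: cwnd = 17 MSS (congestion avoidance, +1)
RTT 6: cwnd = 18 MSS (congestion avoidance, +1)
RTT 7: cwnd = 19 MSS (congestion avoidance, +1)

19


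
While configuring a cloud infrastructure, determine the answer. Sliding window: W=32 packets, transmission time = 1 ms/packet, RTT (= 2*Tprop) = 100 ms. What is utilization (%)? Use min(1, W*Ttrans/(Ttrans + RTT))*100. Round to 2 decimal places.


Given: W = 32, Ttrans = 1 ms, RTT = 100 ms (= 2 * Tprop, Tprop = 50 ms)
Cycle time = Ttrans + RTT = 1 + 100 = 101 ms (first packet sent until its ACK returns)
W * Ttrans = 32 * 1 = 32 ms of sending per cycle
W * Ttrans / (Ttrans + RTT) = 32 / 101 = 0.316832
U = min(1, 0.316832) = 0.316832
U% = 31.68%

31.68


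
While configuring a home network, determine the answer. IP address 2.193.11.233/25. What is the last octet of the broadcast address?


Given: IP = 2.193.11.233, prefix = /25
Host bits = 32 - 25 = 7
Network last octet = 233 AND mask = 128
Host part size = 2^7 - 1 = 127
Broadcast last octet = 128 OR 127 = 255

255


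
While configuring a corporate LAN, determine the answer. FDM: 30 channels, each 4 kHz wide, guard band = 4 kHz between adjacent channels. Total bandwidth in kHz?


Given: 30 channels, 4 kHz each, guard = 4 kHz
Channel bandwidth = 30 * 4 = 120 kHz
Guard bands = 29 gaps * 4 kHz = 116 kHz
Total = 120 + 116 = 236 kHz

236


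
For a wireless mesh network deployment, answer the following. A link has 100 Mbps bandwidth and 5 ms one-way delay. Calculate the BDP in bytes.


Given: bandwidth = 100 Mbps, delay = 5 ms
BDP in bits = 100 * 10^6 * 5 / 1000
BDP in bits = 500000
BDP in bytes = 500000 / 8 = 62500

62500


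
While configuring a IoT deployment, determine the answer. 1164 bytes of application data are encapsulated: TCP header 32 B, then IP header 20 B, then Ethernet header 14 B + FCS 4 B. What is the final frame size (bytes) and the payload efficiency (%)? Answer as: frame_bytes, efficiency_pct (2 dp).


TCP segment = 1164 + 32 = 1196 B
IP packet = 1196 + 20 = 1216 B
Ethernet frame = 1216 + 14 + 4 = 1234 B
Efficiency = app / frame = 1164 / 1234 = 0.943274 = 94.3274% -> 94.33% (2 dp)

1234, 94.33


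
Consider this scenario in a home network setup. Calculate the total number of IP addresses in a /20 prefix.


Given: CIDR prefix /20
Host bits = 32 - 20 = 12
Total addresses = 2^12 = 4096

4096


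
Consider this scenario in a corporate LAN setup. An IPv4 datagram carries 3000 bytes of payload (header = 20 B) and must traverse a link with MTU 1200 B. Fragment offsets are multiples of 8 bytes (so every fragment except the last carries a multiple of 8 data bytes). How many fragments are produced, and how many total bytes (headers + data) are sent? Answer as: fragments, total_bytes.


Max data per non-final fragment = floor((MTU - header)/8)*8 = floor((1200 - 20)/8)*8 = floor(1180/8)*8 = 1176 B
Final fragment needs no 8-byte alignment: it can carry up to MTU - header = 1180 B
Non-final fragments needed = ceil((payload - 1180) / 1176) = ceil(1820/1176) = ceil(1.5476) = 2
Number of fragments = 2 + 1 = 3
Fragment sizes (data): 2 * 1176 B + 648 B (last, 648 <= 1180 OK)
Total bytes sent = payload + n_frags * header = 3000 + 3*20 = 3000 + 60 = 3060 B

3, 3060


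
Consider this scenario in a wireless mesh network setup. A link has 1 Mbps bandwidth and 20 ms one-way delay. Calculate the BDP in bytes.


Given: bandwidth = 1 Mbps, delay = 20 ms
BDP in bits = 1 * 10^6 * 20 / 1000
BDP in bits = 20000
BDP in bytes = 20000 / 8 = 2500

2500


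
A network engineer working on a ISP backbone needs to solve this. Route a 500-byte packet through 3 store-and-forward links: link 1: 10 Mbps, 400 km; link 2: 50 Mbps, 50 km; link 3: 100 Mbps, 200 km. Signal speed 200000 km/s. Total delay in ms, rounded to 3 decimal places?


Packet = 500 bytes = 4000 bits. Store-and-forward: sum (t_trans + t_prop) per link.
Link 1: t_trans = 4000/(10*10^6) s = 0.4000 ms; t_prop = 400/200000 s = 2.0000 ms; subtotal = 2.4000 ms
Link 2: t_trans = 4000/(50*10^6) s = 0.0800 ms; t_prop = 50/200000 s = 0.2500 ms; subtotal = 0.3300 ms
Link 3: t_trans = 4000/(100*10^6) s = 0.0400 ms; t_prop = 200/200000 s = 1.0000 ms; subtotal = 1.0400 ms
End-to-end = 2.4000 + 0.3300 + 1.0400 = 3.7700 ms -> 3.770 ms (3 dp)

3.770


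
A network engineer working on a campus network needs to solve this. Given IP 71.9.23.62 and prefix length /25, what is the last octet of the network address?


Given: IP = 71.9.23.62, prefix = /25
Subnet mask = 255.255.255.128
Last octet of IP: 62
Last octet of mask: 128
Network last octet = 62 AND 128 = 0

0


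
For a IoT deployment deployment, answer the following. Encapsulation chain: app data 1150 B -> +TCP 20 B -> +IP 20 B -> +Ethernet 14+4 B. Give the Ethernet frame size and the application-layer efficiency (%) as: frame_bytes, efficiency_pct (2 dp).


TCP segment = 1150 + 20 = 1170 B
IP packet = 1170 + 20 = 1190 B
Ethernet frame = 1190 + 14 + 4 = 1208 B
Efficiency = app / frame = 1150 / 1208 = 0.951987 = 95.1987% -> 95.20% (2 dp)

1208, 95.20


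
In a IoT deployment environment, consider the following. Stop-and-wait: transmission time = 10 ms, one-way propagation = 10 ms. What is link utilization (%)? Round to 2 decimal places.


Given: Ttrans = 10 ms, Tprop = 10 ms
RTT = 2 * Tprop = 2 * 10 = 20 ms
U = Ttrans / (Ttrans + RTT)
U = 10 / (10 + 20)
U = 10 / 30 = 0.333333
U% = 33.33%

33.33


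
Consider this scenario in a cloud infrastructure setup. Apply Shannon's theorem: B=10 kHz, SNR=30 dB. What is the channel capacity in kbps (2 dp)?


Given: B = 10 kHz, SNR = 30 dB
SNR linear = 10^(30/10) = 1000
1 + SNR = 1001
log2(1001) = 9.9672262588
C = 10 * 1000 * 9.9672262588 = 99672.2626 bps
C = 99.672263 kbps -> 99.67 kbps (2 dp)

99.67


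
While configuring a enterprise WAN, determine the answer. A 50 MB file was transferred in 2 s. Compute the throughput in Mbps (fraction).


Given: file = 50 MB, time = 2 s
File in Mb = 50 * 8 = 400 Mb
Throughput = 400 / 2 Mbps
Throughput = 200 Mbps

200


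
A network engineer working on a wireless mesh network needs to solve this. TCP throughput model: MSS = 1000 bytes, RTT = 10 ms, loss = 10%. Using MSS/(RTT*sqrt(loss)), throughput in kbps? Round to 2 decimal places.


Given: MSS = 1000 bytes, RTT = 10 ms, loss = 10%
RTT in seconds = 10 / 1000 = 0.01
Loss rate = 10% = 0.1
sqrt(loss) = sqrt(0.1) = 0.316227766017
Throughput (bytes/s) = 1000 / (0.01 * 0.316227766017) = 316227.7660
Throughput (kbps) = 316227.7660 * 8 / 1000 = 2529.822128 -> 2529.82 kbps (2 dp)

2529.82


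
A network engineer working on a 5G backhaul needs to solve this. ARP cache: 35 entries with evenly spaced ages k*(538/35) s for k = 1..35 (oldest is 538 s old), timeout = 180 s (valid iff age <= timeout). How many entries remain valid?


Ages are k * 538/35 s for k = 1..35 (spacing = 15.3714 s).
Entry k is valid iff k * 538/35 <= 180 iff k <= 35 * 180 / 538 = 11.7100
n_valid = floor(11.7100) = 11
(n_stale = 35 - 11 = 24)

11


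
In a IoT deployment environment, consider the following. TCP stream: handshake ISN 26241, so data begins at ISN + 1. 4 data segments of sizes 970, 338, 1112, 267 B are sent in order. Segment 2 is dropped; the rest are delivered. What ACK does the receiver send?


SYN uses sequence number 26241; first data byte = ISN + 1 = 26242.
Segment 1: SEQ = 26242, len = 970 B, covers [26242, 27211]
Segment 2: SEQ = 27212, len = 338 B, covers [27212, 27549] [LOST]
Segment 3: SEQ = 27550, len = 1112 B, covers [27550, 28661]
Segment 4: SEQ = 28662, len = 267 B, covers [28662, 28928]
In-order data received: bytes [26242, 27211] (segments 1..1).
Segment 2 missing -> gap begins at byte 27212; later segments buffered out of order.
Cumulative ACK = next expected in-order byte = 26242 + 970 = 27212

27212


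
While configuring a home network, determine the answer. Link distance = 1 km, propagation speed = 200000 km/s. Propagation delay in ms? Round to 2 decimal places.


Given: distance = 1 km, speed = 200000 km/s
Delay = distance / speed = 1 / 200000 seconds
Delay in ms = 1 * 1000 / 200000
Delay = 0.0050 ms
Rounded to 2 dp = 0.01 ms

0.01


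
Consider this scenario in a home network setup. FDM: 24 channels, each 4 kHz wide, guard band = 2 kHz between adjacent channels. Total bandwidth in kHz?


Given: 24 channels, 4 kHz each, guard = 2 kHz
Channel bandwidth = 24 * 4 = 96 kHz
Guard bands = 23 gaps * 2 kHz = 46 kHz
Total = 96 + 46 = 142 kHz

142


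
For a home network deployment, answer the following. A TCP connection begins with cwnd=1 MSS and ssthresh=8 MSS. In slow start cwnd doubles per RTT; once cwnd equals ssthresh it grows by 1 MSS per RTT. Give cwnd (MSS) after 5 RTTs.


RTT 0: cwnd = 1 MSS (initial)
RTT 1: cwnd = 2 MSS (slow start, doubled)
RTT 2: cwnd = 4 MSS (slow start, doubled)
RTT 3: cwnd = 8 MSS (slow start, doubled)
RTT 4: cwnd = 9 MSS (congestion avoidance, +1)
RTT 5: cwnd = 10 MSS (congestion avoidance, +1)

10


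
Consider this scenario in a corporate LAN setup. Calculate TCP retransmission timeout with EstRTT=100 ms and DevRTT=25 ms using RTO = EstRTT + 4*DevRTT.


Given: EstRTT = 100 ms, DevRTT = 25 ms
Timeout = EstRTT + 4 * DevRTT
4 * DevRTT = 4 * 25 = 100
Timeout = 100 + 100 = 200 ms

200


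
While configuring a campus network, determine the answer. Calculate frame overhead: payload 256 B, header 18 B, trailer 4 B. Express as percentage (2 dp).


Given: payload = 256 B, header = 18 B, trailer = 4 B
Overhead bytes = header + trailer = 18 + 4 = 22
Total frame = payload + overhead = 256 + 22 = 278
Overhead % = 22 / 278 * 100 = 7.9137% -> 7.91% (2 dp)

7.91


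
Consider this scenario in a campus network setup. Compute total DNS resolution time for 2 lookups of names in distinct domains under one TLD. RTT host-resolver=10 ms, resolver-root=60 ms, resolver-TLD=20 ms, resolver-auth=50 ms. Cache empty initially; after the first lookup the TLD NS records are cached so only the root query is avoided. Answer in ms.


Lookup 1 (cold cache): local + root + TLD + auth = 10 + 60 + 20 + 50 = 140 ms
Lookups 2..2 (TLD NS cached -> skip root; new domain -> still ask TLD and auth): local + TLD + auth = 10 + 20 + 50 = 80 ms each
Remaining 1 lookups: 1 * 80 = 80 ms
Total = 140 + 80 = 220 ms

220


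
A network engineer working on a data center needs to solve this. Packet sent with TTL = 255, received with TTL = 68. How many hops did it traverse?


Given: initial TTL = 255, received TTL = 68
Hops = initial TTL - received TTL
Hops = 255 - 68 = 187

187


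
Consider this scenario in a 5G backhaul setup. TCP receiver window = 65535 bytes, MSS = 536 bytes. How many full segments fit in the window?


Given: RWND = 65535 bytes, MSS = 536 bytes
Full segments = floor(RWND / MSS)
Full segments = floor(65535 / 536)
Full segments = floor(122.2668) = 122

122


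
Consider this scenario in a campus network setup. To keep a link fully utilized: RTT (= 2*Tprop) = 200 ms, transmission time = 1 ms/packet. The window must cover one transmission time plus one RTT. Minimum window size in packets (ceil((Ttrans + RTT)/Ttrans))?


Given: Ttrans = 1 ms, RTT = 200 ms (= 2 * Tprop, Tprop = 100 ms)
Time until first ACK returns = Ttrans + RTT = 1 + 200 = 201 ms
Need W * Ttrans >= Ttrans + RTT  ->  W >= (Ttrans + RTT) / Ttrans
(Ttrans + RTT) / Ttrans = 201 / 1 = 201
W_min = ceil(201) = 201

201


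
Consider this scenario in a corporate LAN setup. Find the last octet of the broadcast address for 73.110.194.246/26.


Given: IP = 73.110.194.246, prefix = /26
Host bits = 32 - 26 = 6
Network last octet = 246 AND mask = 192
Host part size = 2^6 - 1 = 63
Broadcast last octet = 192 OR 63 = 255

255


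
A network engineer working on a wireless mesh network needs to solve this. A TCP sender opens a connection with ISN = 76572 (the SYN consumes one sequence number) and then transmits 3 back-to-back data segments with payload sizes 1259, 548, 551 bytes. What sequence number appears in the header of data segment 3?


The SYN occupies sequence number ISN = 76572, so the first data byte is ISN + 1 = 76573.
SEQ of data segment i = (ISN + 1) + sum of payload sizes of segments 1..i-1.
Segment 1: SEQ = 76573, payload = 1259 bytes
Segment 2: SEQ = 77832, payload = 548 bytes
Segment 3: SEQ = 78380, payload = 551 bytes
SEQ of segment 3 = 76573 + 1259 + 548 = 78380

78380


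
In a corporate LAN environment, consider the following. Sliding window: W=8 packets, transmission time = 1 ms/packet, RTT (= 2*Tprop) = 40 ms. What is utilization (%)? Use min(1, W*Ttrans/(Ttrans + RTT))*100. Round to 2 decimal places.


Given: W = 8, Ttrans = 1 ms, RTT = 40 ms (= 2 * Tprop, Tprop = 20 ms)
Cycle time = Ttrans + RTT = 1 + 40 = 41 ms (first packet sent until its ACK returns)
W * Ttrans = 8 * 1 = 8 ms of sending per cycle
W * Ttrans / (Ttrans + RTT) = 8 / 41 = 0.195122
U = min(1, 0.195122) = 0.195122
U% = 19.51%

19.51


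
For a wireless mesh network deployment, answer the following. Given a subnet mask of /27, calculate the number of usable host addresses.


Given: subnet mask /27
Host bits = 32 - 27 = 5
Total addresses = 2^5 = 32
Usable hosts = 32 - 2 (network + broadcast) = 30

30


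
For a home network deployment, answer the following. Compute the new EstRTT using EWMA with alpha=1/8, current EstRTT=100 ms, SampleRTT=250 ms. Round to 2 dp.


Given: EstRTT = 100 ms, SampleRTT = 250 ms, alpha = 1/8
New EstRTT = (1 - alpha) * EstRTT + alpha * SampleRTT
(7/8) * 100 = 87.5
(1/8) * 250 = 31.25
New EstRTT = 87.5 + 31.25 = 118.75 ms -> 118.75 ms (2 dp)

118.75


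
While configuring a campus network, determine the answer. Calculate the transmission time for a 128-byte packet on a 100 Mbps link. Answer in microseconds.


Given: packet = 128 bytes, bandwidth = 100 Mbps
Packet in bits = 128 * 8 = 1024 bits
Bandwidth = 100 * 10^6 = 100000000 bps
Time = 1024 / 100000000 seconds
Time in us = 1024 * 10^6 / 100000000 = 10.24

10.24


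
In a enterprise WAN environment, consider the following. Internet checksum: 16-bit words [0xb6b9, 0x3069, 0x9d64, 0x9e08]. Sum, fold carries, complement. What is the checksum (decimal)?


Given words: [0xb6b9, 0x3069, 0x9d64, 0x9e08]
Step 1: Sum all words
Raw sum = 46777 + 12393 + 40292 + 40456 = 139918
Step 2: Fold carry: (8846 + 2) = 8848
One's complement = ~8848 & 0xFFFF = 56687

56687


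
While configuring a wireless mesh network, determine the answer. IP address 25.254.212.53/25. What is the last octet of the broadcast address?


Given: IP = 25.254.212.53, prefix = /25
Host bits = 32 - 25 = 7
Network last octet = 53 AND mask = 0
Host part size = 2^7 - 1 = 127
Broadcast last octet = 0 OR 127 = 127

127


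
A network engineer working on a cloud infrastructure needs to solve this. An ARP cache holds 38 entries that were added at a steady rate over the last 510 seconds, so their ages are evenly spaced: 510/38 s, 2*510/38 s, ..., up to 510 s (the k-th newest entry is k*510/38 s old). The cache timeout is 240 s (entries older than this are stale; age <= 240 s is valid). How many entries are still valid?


Ages are k * 510/38 s for k = 1..38 (spacing = 13.4211 s).
Entry k is valid iff k * 510/38 <= 240 iff k <= 38 * 240 / 510 = 17.8824
n_valid = floor(17.8824) = 17
(n_stale = 38 - 17 = 21)

17


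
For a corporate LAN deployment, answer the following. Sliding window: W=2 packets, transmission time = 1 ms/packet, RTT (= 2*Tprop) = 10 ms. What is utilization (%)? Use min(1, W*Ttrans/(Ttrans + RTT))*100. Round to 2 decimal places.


Given: W = 2, Ttrans = 1 ms, RTT = 10 ms (= 2 * Tprop, Tprop = 5 ms)
Cycle time = Ttrans + RTT = 1 + 10 = 11 ms (first packet sent until its ACK returns)
W * Ttrans = 2 * 1 = 2 ms of sending per cycle
W * Ttrans / (Ttrans + RTT) = 2 / 11 = 0.181818
U = min(1, 0.181818) = 0.181818
U% = 18.18%

18.18


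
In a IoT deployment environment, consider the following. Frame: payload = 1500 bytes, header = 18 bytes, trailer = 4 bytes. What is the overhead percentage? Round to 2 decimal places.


Given: payload = 1500 B, header = 18 B, trailer = 4 B
Overhead bytes = header + trailer = 18 + 4 = 22
Total frame = payload + overhead = 1500 + 22 = 1522
Overhead % = 22 / 1522 * 100 = 1.4455% -> 1.45% (2 dp)

1.45


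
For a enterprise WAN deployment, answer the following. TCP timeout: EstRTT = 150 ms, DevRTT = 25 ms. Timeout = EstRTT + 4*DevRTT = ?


Given: EstRTT = 150 ms, DevRTT = 25 ms
Timeout = EstRTT + 4 * DevRTT
4 * DevRTT = 4 * 25 = 100
Timeout = 150 + 100 = 250 ms

250


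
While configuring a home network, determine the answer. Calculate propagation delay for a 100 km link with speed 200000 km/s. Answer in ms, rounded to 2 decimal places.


Given: distance = 100 km, speed = 200000 km/s
Delay = distance / speed = 100 / 200000 seconds
Delay in ms = 100 * 1000 / 200000
Delay = 0.5000 ms
Rounded to 2 dp = 0.50 ms

0.50


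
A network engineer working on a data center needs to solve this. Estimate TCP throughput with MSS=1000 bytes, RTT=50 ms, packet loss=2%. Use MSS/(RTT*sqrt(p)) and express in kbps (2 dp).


Given: MSS = 1000 bytes, RTT = 50 ms, loss = 2%
RTT in seconds = 50 / 1000 = 0.05
Loss rate = 2% = 0.02
sqrt(loss) = sqrt(0.02) = 0.141421356237
Throughput (bytes/s) = 1000 / (0.05 * 0.141421356237) = 141421.3562
Throughput (kbps) = 141421.3562 * 8 / 1000 = 1131.370850 -> 1131.37 kbps (2 dp)

1131.37


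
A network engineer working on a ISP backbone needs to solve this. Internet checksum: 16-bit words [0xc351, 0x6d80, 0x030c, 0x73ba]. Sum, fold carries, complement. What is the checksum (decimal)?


Given words: [0xc351, 0x6d80, 0x030c, 0x73ba]
Step 1: Sum all words
Raw sum = 50001 + 28032 + 780 + 29626 = 108439
Step 2: Fold carry: (42903 + 1) = 42904
One's complement = ~42904 & 0xFFFF = 22631

22631


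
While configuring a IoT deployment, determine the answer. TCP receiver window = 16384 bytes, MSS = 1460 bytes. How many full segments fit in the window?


Given: RWND = 16384 bytes, MSS = 1460 bytes
Full segments = floor(RWND / MSS)
Full segments = floor(16384 / 1460)
Full segments = floor(11.2219) = 11

11
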